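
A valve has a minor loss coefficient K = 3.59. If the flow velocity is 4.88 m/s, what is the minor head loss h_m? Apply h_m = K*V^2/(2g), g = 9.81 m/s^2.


Minor loss formula: h_m = K * V^2/(2g).
V^2 = 4.88^2 = 23.8144.
V^2/(2g) = 23.8144 / 19.62 = 1.2138 m.
h_m = 3.59 * 1.2138 = 4.3575 m.

4.3575


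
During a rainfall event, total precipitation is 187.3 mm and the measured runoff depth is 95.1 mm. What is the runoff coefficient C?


The runoff coefficient C = runoff depth / rainfall depth.
C = 95.1 / 187.3
  = 0.5077.

0.5077


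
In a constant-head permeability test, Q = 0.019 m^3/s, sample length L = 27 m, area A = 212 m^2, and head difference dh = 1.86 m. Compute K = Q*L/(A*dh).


From K = Q*L / (A*dh):
Numerator: Q*L = 0.019 * 27 = 0.513.
Denominator: A*dh = 212 * 1.86 = 394.32.
K = 0.513 / 394.32 = 0.001301 m/s.

0.001301


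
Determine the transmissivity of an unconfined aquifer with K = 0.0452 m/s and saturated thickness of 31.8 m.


Transmissivity is defined as T = K * h.
T = 0.0452 * 31.8
  = 1.4374 m^2/s.

1.4374


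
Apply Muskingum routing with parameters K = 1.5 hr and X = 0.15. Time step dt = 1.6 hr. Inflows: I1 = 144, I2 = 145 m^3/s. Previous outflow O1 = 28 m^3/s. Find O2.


Muskingum coefficients:
denom = 2*K*(1-X) + dt = 2*1.5*(1-0.15) + 1.6 = 4.15.
C0 = (dt - 2*K*X)/denom = (1.6 - 2*1.5*0.15)/4.15 = 0.2771.
C1 = (dt + 2*K*X)/denom = (1.6 + 2*1.5*0.15)/4.15 = 0.494.
C2 = (2*K*(1-X) - dt)/denom = 0.2289.
O2 = C0*I2 + C1*I1 + C2*O1
   = 0.2771*145 + 0.494*144 + 0.2289*28
   = 117.72 m^3/s.

117.72


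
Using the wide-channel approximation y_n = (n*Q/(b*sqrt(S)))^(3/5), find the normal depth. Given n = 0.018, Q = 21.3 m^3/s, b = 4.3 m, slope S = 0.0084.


We use the wide-channel approximation y_n = (n*Q/(b*sqrt(S)))^(3/5).
sqrt(S) = sqrt(0.0084) = 0.091652.
Numerator: n*Q = 0.018 * 21.3 = 0.3834.
Denominator: b*sqrt(S) = 4.3 * 0.091652 = 0.394104.
arg = 0.9728.
y_n = 0.9728^(3/5) = 0.9836 m.

0.9836


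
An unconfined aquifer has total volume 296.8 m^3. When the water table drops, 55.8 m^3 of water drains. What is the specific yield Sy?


Specific yield Sy = Volume drained / Total volume.
Sy = 55.8 / 296.8
   = 0.188.

0.188


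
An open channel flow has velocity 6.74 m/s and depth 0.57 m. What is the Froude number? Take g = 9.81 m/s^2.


The Froude number is defined as Fr = V / sqrt(g*y).
g*y = 9.81 * 0.57 = 5.5917.
sqrt(g*y) = sqrt(5.5917) = 2.3647.
Fr = 6.74 / 2.3647 = 2.8503.

2.8503


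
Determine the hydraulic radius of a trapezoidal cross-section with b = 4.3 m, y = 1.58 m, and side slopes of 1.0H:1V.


For a trapezoidal section with side slope z:
A = (b + z*y)*y = (4.3 + 1.0*1.58)*1.58 = 9.29 m^2.
P = b + 2*y*sqrt(1 + z^2) = 4.3 + 2*1.58*sqrt(1 + 1.0^2) = 8.769 m.
R = A/P = 9.29 / 8.769 = 1.0595 m.

1.0595


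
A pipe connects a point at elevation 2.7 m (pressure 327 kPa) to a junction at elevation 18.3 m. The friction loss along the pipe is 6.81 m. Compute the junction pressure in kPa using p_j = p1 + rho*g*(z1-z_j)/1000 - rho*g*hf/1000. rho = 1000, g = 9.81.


Junction pressure: p_j = p1 + rho*g*(z1 - z_j)/1000 - rho*g*hf/1000.
Elevation term = 1000*9.81*(2.7 - 18.3)/1000 = -153.036 kPa.
Friction term = 1000*9.81*6.81/1000 = 66.806 kPa.
p_j = 327 + -153.036 - 66.806 = 107.16 kPa.

107.16


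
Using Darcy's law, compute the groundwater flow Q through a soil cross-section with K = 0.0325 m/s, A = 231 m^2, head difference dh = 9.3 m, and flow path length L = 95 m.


Darcy's law: Q = K * A * i, where i = dh/L.
Hydraulic gradient i = 9.3 / 95 = 0.097895.
Q = 0.0325 * 231 * 0.097895
  = 0.7349 m^3/s.

0.7349


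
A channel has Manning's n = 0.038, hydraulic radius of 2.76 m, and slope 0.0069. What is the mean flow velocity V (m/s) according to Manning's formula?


Manning's equation gives V = (1/n) * R^(2/3) * S^(1/2).
First, compute R^(2/3) = 2.76^(2/3) = 1.9676.
Next, S^(1/2) = 0.0069^(1/2) = 0.083066.
Then 1/n = 1/0.038 = 26.32.
V = 26.32 * 1.9676 * 0.083066 = 4.3011 m/s.

4.3011


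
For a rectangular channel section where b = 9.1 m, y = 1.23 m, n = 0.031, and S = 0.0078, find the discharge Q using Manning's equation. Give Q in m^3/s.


For a rectangular channel, the cross-sectional area A = b * y = 9.1 * 1.23 = 11.19 m^2.
The wetted perimeter P = b + 2y = 9.1 + 2*1.23 = 11.56 m.
Hydraulic radius R = A/P = 11.19/11.56 = 0.9683 m.
Velocity V = (1/n)*R^(2/3)*S^(1/2) = (1/0.031)*0.9683^(2/3)*0.0078^(1/2) = 2.7883 m/s.
Discharge Q = A * V = 11.19 * 2.7883 = 31.21 m^3/s.

31.21


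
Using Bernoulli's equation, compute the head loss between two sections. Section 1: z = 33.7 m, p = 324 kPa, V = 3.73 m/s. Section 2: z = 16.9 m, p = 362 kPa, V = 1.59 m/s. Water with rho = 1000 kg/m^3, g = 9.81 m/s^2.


Total head at each section: H = z + p/(rho*g) + V^2/(2g).
H1 = 33.7 + 324*1000/(1000*9.81) + 3.73^2/(2*9.81)
   = 33.7 + 33.028 + 0.7091
   = 67.437 m.
H2 = 16.9 + 362*1000/(1000*9.81) + 1.59^2/(2*9.81)
   = 16.9 + 36.901 + 0.1289
   = 53.93 m.
h_L = H1 - H2 = 67.437 - 53.93 = 13.507 m.

13.507


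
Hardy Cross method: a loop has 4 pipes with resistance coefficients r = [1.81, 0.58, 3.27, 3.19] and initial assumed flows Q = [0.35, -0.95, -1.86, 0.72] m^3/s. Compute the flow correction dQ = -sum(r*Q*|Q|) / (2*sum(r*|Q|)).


Numerator terms (r*Q*|Q|): 1.81*0.35*|0.35| = 0.2217; 0.58*-0.95*|-0.95| = -0.5234; 3.27*-1.86*|-1.86| = -11.3129; 3.19*0.72*|0.72| = 1.6537.
Sum of numerator = -9.9609.
Denominator terms (r*|Q|): 1.81*|0.35| = 0.6335; 0.58*|-0.95| = 0.551; 3.27*|-1.86| = 6.0822; 3.19*|0.72| = 2.2968.
2 * sum of denominator = 2 * 9.5635 = 19.127.
dQ = --9.9609 / 19.127 = 0.5208 m^3/s.

0.5208


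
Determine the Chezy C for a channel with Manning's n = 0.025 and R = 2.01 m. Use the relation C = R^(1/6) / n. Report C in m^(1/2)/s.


The Chezy coefficient relates to Manning's n through C = R^(1/6) / n.
R^(1/6) = 2.01^(1/6) = 1.123395.
C = 1.123395 / 0.025 = 44.94 m^(1/2)/s.

44.94


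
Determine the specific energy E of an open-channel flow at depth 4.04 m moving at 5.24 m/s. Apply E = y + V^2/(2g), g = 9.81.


Specific energy E = y + V^2/(2g).
Velocity head = V^2/(2g) = 5.24^2 / (2*9.81) = 27.4576 / 19.62 = 1.3995 m.
E = 4.04 + 1.3995 = 5.4395 m.

5.4395


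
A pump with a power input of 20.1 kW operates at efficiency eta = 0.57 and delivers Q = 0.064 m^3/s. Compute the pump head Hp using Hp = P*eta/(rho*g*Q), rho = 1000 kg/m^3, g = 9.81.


Pump head formula: Hp = P * eta / (rho * g * Q).
Numerator: P * eta = 20.1 * 1000 * 0.57 = 11457.0 W.
Denominator: rho * g * Q = 1000 * 9.81 * 0.064 = 627.84.
Hp = 11457.0 / 627.84 = 18.25 m.

18.25


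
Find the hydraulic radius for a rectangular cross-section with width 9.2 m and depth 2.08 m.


For a rectangular section:
Flow area A = b * y = 9.2 * 2.08 = 19.14 m^2.
Wetted perimeter P = b + 2y = 9.2 + 2*2.08 = 13.36 m.
Hydraulic radius R = A/P = 19.14 / 13.36 = 1.4323 m.

1.4323


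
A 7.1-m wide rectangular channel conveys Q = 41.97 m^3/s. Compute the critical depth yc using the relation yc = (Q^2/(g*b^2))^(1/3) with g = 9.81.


Using yc = (Q^2 / (g * b^2))^(1/3):
Q^2 = 41.97^2 = 1761.48.
g * b^2 = 9.81 * 7.1^2 = 9.81 * 50.41 = 494.52.
Q^2 / (g*b^2) = 1761.48 / 494.52 = 3.562.
yc = 3.562^(1/3) = 1.5272 m.

1.5272


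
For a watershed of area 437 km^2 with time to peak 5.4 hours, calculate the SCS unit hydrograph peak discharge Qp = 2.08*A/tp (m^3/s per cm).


SCS formula: Qp = 2.08 * A / tp.
Qp = 2.08 * 437 / 5.4
   = 908.96 / 5.4
   = 168.33 m^3/s per cm.

168.33


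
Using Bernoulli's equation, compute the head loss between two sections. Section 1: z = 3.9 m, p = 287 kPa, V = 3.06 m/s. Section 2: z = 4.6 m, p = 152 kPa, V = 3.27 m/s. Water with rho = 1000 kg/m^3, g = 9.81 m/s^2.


Total head at each section: H = z + p/(rho*g) + V^2/(2g).
H1 = 3.9 + 287*1000/(1000*9.81) + 3.06^2/(2*9.81)
   = 3.9 + 29.256 + 0.4772
   = 33.633 m.
H2 = 4.6 + 152*1000/(1000*9.81) + 3.27^2/(2*9.81)
   = 4.6 + 15.494 + 0.545
   = 20.639 m.
h_L = H1 - H2 = 33.633 - 20.639 = 12.994 m.

12.994


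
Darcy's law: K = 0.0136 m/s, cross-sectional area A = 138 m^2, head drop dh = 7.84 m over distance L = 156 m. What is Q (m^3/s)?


Darcy's law: Q = K * A * i, where i = dh/L.
Hydraulic gradient i = 7.84 / 156 = 0.050256.
Q = 0.0136 * 138 * 0.050256
  = 0.0943 m^3/s.

0.0943


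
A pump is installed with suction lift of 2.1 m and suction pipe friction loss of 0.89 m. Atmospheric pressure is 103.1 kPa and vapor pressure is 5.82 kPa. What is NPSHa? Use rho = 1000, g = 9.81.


NPSHa = p_atm/(rho*g) - z_s - hf_s - p_vap/(rho*g).
p_atm/(rho*g) = 103.1*1000 / (1000*9.81) = 10.51 m.
p_vap/(rho*g) = 5.82*1000 / (1000*9.81) = 0.593 m.
NPSHa = 10.51 - 2.1 - 0.89 - 0.593
      = 6.93 m.

6.93


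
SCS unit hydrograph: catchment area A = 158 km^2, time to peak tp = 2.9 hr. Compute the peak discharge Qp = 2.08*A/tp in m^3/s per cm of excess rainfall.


SCS formula: Qp = 2.08 * A / tp.
Qp = 2.08 * 158 / 2.9
   = 328.64 / 2.9
   = 113.32 m^3/s per cm.

113.32


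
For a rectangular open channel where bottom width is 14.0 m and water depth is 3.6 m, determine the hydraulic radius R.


For a rectangular section:
Flow area A = b * y = 14.0 * 3.6 = 50.4 m^2.
Wetted perimeter P = b + 2y = 14.0 + 2*3.6 = 21.2 m.
Hydraulic radius R = A/P = 50.4 / 21.2 = 2.3774 m.

2.3774


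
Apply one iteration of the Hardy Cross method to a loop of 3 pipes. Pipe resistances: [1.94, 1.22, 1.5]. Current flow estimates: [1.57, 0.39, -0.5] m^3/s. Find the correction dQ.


Numerator terms (r*Q*|Q|): 1.94*1.57*|1.57| = 4.7819; 1.22*0.39*|0.39| = 0.1856; 1.5*-0.5*|-0.5| = -0.375.
Sum of numerator = 4.5925.
Denominator terms (r*|Q|): 1.94*|1.57| = 3.0458; 1.22*|0.39| = 0.4758; 1.5*|-0.5| = 0.75.
2 * sum of denominator = 2 * 4.2716 = 8.5432.
dQ = -4.5925 / 8.5432 = -0.5376 m^3/s.

-0.5376


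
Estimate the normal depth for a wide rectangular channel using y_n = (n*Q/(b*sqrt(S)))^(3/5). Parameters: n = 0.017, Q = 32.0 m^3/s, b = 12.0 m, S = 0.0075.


We use the wide-channel approximation y_n = (n*Q/(b*sqrt(S)))^(3/5).
sqrt(S) = sqrt(0.0075) = 0.086603.
Numerator: n*Q = 0.017 * 32.0 = 0.544.
Denominator: b*sqrt(S) = 12.0 * 0.086603 = 1.039236.
arg = 0.5235.
y_n = 0.5235^(3/5) = 0.6782 m.

0.6782


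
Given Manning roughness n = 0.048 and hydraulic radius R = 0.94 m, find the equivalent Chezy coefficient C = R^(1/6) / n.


The Chezy coefficient relates to Manning's n through C = R^(1/6) / n.
R^(1/6) = 0.94^(1/6) = 0.98974.
C = 0.98974 / 0.048 = 20.62 m^(1/2)/s.

20.62


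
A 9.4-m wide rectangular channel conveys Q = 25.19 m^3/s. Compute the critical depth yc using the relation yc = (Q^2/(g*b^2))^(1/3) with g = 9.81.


Using yc = (Q^2 / (g * b^2))^(1/3):
Q^2 = 25.19^2 = 634.54.
g * b^2 = 9.81 * 9.4^2 = 9.81 * 88.36 = 866.81.
Q^2 / (g*b^2) = 634.54 / 866.81 = 0.732.
yc = 0.732^(1/3) = 0.9012 m.

0.9012


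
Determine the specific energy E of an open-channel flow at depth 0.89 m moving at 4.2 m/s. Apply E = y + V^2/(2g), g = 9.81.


Specific energy E = y + V^2/(2g).
Velocity head = V^2/(2g) = 4.2^2 / (2*9.81) = 17.64 / 19.62 = 0.8991 m.
E = 0.89 + 0.8991 = 1.7891 m.

1.7891


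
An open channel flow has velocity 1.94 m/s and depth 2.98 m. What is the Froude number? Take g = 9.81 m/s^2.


The Froude number is defined as Fr = V / sqrt(g*y).
g*y = 9.81 * 2.98 = 29.2338.
sqrt(g*y) = sqrt(29.2338) = 5.4068.
Fr = 1.94 / 5.4068 = 0.3588.

0.3588


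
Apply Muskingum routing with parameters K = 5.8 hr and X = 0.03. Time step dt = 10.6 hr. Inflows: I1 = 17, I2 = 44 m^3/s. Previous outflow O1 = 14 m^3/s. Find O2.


Muskingum coefficients:
denom = 2*K*(1-X) + dt = 2*5.8*(1-0.03) + 10.6 = 21.852.
C0 = (dt - 2*K*X)/denom = (10.6 - 2*5.8*0.03)/21.852 = 0.4692.
C1 = (dt + 2*K*X)/denom = (10.6 + 2*5.8*0.03)/21.852 = 0.501.
C2 = (2*K*(1-X) - dt)/denom = 0.0298.
O2 = C0*I2 + C1*I1 + C2*O1
   = 0.4692*44 + 0.501*17 + 0.0298*14
   = 29.58 m^3/s.

29.58


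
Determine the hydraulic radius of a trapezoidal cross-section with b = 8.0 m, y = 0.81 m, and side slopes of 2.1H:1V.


For a trapezoidal section with side slope z:
A = (b + z*y)*y = (8.0 + 2.1*0.81)*0.81 = 7.858 m^2.
P = b + 2*y*sqrt(1 + z^2) = 8.0 + 2*0.81*sqrt(1 + 2.1^2) = 11.768 m.
R = A/P = 7.858 / 11.768 = 0.6677 m.

0.6677


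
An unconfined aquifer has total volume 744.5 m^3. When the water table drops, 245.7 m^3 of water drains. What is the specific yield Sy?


Specific yield Sy = Volume drained / Total volume.
Sy = 245.7 / 744.5
   = 0.33.

0.33


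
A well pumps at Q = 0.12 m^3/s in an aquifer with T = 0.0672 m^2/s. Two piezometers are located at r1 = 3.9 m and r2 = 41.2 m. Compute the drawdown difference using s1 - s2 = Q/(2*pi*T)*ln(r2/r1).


Thiem equation: s1 - s2 = Q/(2*pi*T) * ln(r2/r1).
ln(r2/r1) = ln(41.2/3.9) = 2.3575.
Q/(2*pi*T) = 0.12 / (2*pi*0.0672) = 0.12 / 0.4222 = 0.2842.
s1 - s2 = 0.2842 * 2.3575 = 0.67 m.

0.67


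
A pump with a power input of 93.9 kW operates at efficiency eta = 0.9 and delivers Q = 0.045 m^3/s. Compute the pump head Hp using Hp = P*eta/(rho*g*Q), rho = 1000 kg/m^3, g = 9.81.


Pump head formula: Hp = P * eta / (rho * g * Q).
Numerator: P * eta = 93.9 * 1000 * 0.9 = 84510.0 W.
Denominator: rho * g * Q = 1000 * 9.81 * 0.045 = 441.45.
Hp = 84510.0 / 441.45 = 191.44 m.

191.44


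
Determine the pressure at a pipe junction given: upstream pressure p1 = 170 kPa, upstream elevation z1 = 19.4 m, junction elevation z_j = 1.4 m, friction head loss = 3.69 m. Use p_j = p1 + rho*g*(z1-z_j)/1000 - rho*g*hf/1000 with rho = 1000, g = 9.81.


Junction pressure: p_j = p1 + rho*g*(z1 - z_j)/1000 - rho*g*hf/1000.
Elevation term = 1000*9.81*(19.4 - 1.4)/1000 = 176.58 kPa.
Friction term = 1000*9.81*3.69/1000 = 36.199 kPa.
p_j = 170 + 176.58 - 36.199 = 310.38 kPa.

310.38


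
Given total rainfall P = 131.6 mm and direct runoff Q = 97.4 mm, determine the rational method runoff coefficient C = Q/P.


The runoff coefficient C = runoff depth / rainfall depth.
C = 97.4 / 131.6
  = 0.7401.

0.7401


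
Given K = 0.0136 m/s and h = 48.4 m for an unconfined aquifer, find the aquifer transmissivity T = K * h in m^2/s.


Transmissivity is defined as T = K * h.
T = 0.0136 * 48.4
  = 0.6582 m^2/s.

0.6582


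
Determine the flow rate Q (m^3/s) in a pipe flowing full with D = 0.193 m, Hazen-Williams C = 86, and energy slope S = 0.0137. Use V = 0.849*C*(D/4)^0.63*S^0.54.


For a full circular pipe, R = D/4 = 0.193/4 = 0.0483 m.
V = 0.849 * 86 * 0.0483^0.63 * 0.0137^0.54
  = 0.849 * 86 * 0.148116 * 0.098589
  = 1.0662 m/s.
Pipe area A = pi*D^2/4 = pi*0.193^2/4 = 0.0293 m^2.
Q = A * V = 0.0293 * 1.0662 = 0.0312 m^3/s.

0.0312


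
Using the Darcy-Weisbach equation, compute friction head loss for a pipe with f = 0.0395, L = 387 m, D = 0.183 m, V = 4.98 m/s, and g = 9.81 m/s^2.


Darcy-Weisbach equation: h_f = f * (L/D) * V^2/(2g).
f * L/D = 0.0395 * 387/0.183 = 83.5328.
V^2/(2g) = 4.98^2 / (2*9.81) = 24.8004 / 19.62 = 1.264 m.
h_f = 83.5328 * 1.264 = 105.589 m.

105.589


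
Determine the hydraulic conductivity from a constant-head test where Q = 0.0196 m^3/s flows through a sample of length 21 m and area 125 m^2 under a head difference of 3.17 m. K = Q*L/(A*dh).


From K = Q*L / (A*dh):
Numerator: Q*L = 0.0196 * 21 = 0.4116.
Denominator: A*dh = 125 * 3.17 = 396.25.
K = 0.4116 / 396.25 = 0.001039 m/s.

0.001039


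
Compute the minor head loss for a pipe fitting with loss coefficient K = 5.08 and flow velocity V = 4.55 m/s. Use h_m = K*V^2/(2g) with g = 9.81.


Minor loss formula: h_m = K * V^2/(2g).
V^2 = 4.55^2 = 20.7025.
V^2/(2g) = 20.7025 / 19.62 = 1.0552 m.
h_m = 5.08 * 1.0552 = 5.3603 m.

5.3603


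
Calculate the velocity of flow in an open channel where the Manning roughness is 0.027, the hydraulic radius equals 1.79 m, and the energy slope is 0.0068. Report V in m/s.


Manning's equation gives V = (1/n) * R^(2/3) * S^(1/2).
First, compute R^(2/3) = 1.79^(2/3) = 1.4742.
Next, S^(1/2) = 0.0068^(1/2) = 0.082462.
Then 1/n = 1/0.027 = 37.04.
V = 37.04 * 1.4742 * 0.082462 = 4.5026 m/s.

4.5026


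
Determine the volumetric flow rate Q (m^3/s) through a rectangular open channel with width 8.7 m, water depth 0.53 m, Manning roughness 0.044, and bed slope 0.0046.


For a rectangular channel, the cross-sectional area A = b * y = 8.7 * 0.53 = 4.61 m^2.
The wetted perimeter P = b + 2y = 8.7 + 2*0.53 = 9.76 m.
Hydraulic radius R = A/P = 4.61/9.76 = 0.4724 m.
Velocity V = (1/n)*R^(2/3)*S^(1/2) = (1/0.044)*0.4724^(2/3)*0.0046^(1/2) = 0.935 m/s.
Discharge Q = A * V = 4.61 * 0.935 = 4.311 m^3/s.

4.311


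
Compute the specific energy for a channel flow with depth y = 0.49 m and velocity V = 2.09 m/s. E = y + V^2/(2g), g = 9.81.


Specific energy E = y + V^2/(2g).
Velocity head = V^2/(2g) = 2.09^2 / (2*9.81) = 4.3681 / 19.62 = 0.2226 m.
E = 0.49 + 0.2226 = 0.7126 m.

0.7126


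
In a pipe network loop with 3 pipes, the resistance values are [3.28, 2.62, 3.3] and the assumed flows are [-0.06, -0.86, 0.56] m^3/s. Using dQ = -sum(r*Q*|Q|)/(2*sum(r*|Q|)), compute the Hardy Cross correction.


Numerator terms (r*Q*|Q|): 3.28*-0.06*|-0.06| = -0.0118; 2.62*-0.86*|-0.86| = -1.9378; 3.3*0.56*|0.56| = 1.0349.
Sum of numerator = -0.9147.
Denominator terms (r*|Q|): 3.28*|-0.06| = 0.1968; 2.62*|-0.86| = 2.2532; 3.3*|0.56| = 1.848.
2 * sum of denominator = 2 * 4.298 = 8.596.
dQ = --0.9147 / 8.596 = 0.1064 m^3/s.

0.1064


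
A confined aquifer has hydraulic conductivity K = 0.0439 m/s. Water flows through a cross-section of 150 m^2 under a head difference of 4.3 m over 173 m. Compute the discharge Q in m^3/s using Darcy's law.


Darcy's law: Q = K * A * i, where i = dh/L.
Hydraulic gradient i = 4.3 / 173 = 0.024855.
Q = 0.0439 * 150 * 0.024855
  = 0.1637 m^3/s.

0.1637


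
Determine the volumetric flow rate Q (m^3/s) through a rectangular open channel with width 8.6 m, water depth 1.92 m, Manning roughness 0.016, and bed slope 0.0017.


For a rectangular channel, the cross-sectional area A = b * y = 8.6 * 1.92 = 16.51 m^2.
The wetted perimeter P = b + 2y = 8.6 + 2*1.92 = 12.44 m.
Hydraulic radius R = A/P = 16.51/12.44 = 1.3273 m.
Velocity V = (1/n)*R^(2/3)*S^(1/2) = (1/0.016)*1.3273^(2/3)*0.0017^(1/2) = 3.1124 m/s.
Discharge Q = A * V = 16.51 * 3.1124 = 51.391 m^3/s.

51.391


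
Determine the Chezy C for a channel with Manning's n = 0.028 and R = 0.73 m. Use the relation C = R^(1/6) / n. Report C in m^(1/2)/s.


The Chezy coefficient relates to Manning's n through C = R^(1/6) / n.
R^(1/6) = 0.73^(1/6) = 0.9489.
C = 0.9489 / 0.028 = 33.89 m^(1/2)/s.

33.89


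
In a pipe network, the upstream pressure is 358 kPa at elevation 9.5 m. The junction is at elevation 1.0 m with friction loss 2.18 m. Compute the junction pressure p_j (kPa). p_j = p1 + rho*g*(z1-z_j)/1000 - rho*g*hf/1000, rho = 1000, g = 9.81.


Junction pressure: p_j = p1 + rho*g*(z1 - z_j)/1000 - rho*g*hf/1000.
Elevation term = 1000*9.81*(9.5 - 1.0)/1000 = 83.385 kPa.
Friction term = 1000*9.81*2.18/1000 = 21.386 kPa.
p_j = 358 + 83.385 - 21.386 = 420.0 kPa.

420.0


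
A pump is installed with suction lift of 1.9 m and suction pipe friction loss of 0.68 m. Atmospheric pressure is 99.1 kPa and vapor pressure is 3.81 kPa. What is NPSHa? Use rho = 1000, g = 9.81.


NPSHa = p_atm/(rho*g) - z_s - hf_s - p_vap/(rho*g).
p_atm/(rho*g) = 99.1*1000 / (1000*9.81) = 10.102 m.
p_vap/(rho*g) = 3.81*1000 / (1000*9.81) = 0.388 m.
NPSHa = 10.102 - 1.9 - 0.68 - 0.388
      = 7.13 m.

7.13


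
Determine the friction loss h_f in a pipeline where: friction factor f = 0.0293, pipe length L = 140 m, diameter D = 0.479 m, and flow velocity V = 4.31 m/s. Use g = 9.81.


Darcy-Weisbach equation: h_f = f * (L/D) * V^2/(2g).
f * L/D = 0.0293 * 140/0.479 = 8.5637.
V^2/(2g) = 4.31^2 / (2*9.81) = 18.5761 / 19.62 = 0.9468 m.
h_f = 8.5637 * 0.9468 = 8.108 m.

8.108


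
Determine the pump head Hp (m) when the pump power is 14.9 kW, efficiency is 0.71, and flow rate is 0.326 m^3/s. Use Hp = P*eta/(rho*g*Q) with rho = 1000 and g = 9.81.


Pump head formula: Hp = P * eta / (rho * g * Q).
Numerator: P * eta = 14.9 * 1000 * 0.71 = 10579.0 W.
Denominator: rho * g * Q = 1000 * 9.81 * 0.326 = 3198.06.
Hp = 10579.0 / 3198.06 = 3.31 m.

3.31


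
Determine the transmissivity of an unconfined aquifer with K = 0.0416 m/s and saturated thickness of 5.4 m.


Transmissivity is defined as T = K * h.
T = 0.0416 * 5.4
  = 0.2246 m^2/s.

0.2246


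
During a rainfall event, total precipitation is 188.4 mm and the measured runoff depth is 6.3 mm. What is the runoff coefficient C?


The runoff coefficient C = runoff depth / rainfall depth.
C = 6.3 / 188.4
  = 0.0334.

0.0334


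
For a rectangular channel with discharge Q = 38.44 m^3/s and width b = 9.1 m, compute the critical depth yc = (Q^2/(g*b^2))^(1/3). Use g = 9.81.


Using yc = (Q^2 / (g * b^2))^(1/3):
Q^2 = 38.44^2 = 1477.63.
g * b^2 = 9.81 * 9.1^2 = 9.81 * 82.81 = 812.37.
Q^2 / (g*b^2) = 1477.63 / 812.37 = 1.8189.
yc = 1.8189^(1/3) = 1.2207 m.

1.2207


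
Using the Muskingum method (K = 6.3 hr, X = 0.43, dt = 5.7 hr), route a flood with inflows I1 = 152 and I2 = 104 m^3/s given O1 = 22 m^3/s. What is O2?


Muskingum coefficients:
denom = 2*K*(1-X) + dt = 2*6.3*(1-0.43) + 5.7 = 12.882.
C0 = (dt - 2*K*X)/denom = (5.7 - 2*6.3*0.43)/12.882 = 0.0219.
C1 = (dt + 2*K*X)/denom = (5.7 + 2*6.3*0.43)/12.882 = 0.8631.
C2 = (2*K*(1-X) - dt)/denom = 0.115.
O2 = C0*I2 + C1*I1 + C2*O1
   = 0.0219*104 + 0.8631*152 + 0.115*22
   = 135.99 m^3/s.

135.99


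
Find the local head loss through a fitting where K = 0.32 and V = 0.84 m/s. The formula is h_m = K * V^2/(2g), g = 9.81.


Minor loss formula: h_m = K * V^2/(2g).
V^2 = 0.84^2 = 0.7056.
V^2/(2g) = 0.7056 / 19.62 = 0.036 m.
h_m = 0.32 * 0.036 = 0.0115 m.

0.0115


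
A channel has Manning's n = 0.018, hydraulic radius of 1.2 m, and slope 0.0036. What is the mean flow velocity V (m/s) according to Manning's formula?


Manning's equation gives V = (1/n) * R^(2/3) * S^(1/2).
First, compute R^(2/3) = 1.2^(2/3) = 1.1292.
Next, S^(1/2) = 0.0036^(1/2) = 0.06.
Then 1/n = 1/0.018 = 55.56.
V = 55.56 * 1.1292 * 0.06 = 3.7641 m/s.

3.7641


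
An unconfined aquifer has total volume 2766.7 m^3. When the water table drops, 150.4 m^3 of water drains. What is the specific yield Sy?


Specific yield Sy = Volume drained / Total volume.
Sy = 150.4 / 2766.7
   = 0.0544.

0.0544


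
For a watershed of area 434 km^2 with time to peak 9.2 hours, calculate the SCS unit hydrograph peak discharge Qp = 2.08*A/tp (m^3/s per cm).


SCS formula: Qp = 2.08 * A / tp.
Qp = 2.08 * 434 / 9.2
   = 902.72 / 9.2
   = 98.12 m^3/s per cm.

98.12


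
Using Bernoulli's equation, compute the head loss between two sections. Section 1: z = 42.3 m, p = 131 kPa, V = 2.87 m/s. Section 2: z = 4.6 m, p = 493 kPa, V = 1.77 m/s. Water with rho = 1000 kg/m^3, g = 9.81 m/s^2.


Total head at each section: H = z + p/(rho*g) + V^2/(2g).
H1 = 42.3 + 131*1000/(1000*9.81) + 2.87^2/(2*9.81)
   = 42.3 + 13.354 + 0.4198
   = 56.074 m.
H2 = 4.6 + 493*1000/(1000*9.81) + 1.77^2/(2*9.81)
   = 4.6 + 50.255 + 0.1597
   = 55.015 m.
h_L = H1 - H2 = 56.074 - 55.015 = 1.059 m.

1.059


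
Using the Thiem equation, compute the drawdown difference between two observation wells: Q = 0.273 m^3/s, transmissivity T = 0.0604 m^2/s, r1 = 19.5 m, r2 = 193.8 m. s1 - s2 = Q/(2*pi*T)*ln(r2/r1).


Thiem equation: s1 - s2 = Q/(2*pi*T) * ln(r2/r1).
ln(r2/r1) = ln(193.8/19.5) = 2.2964.
Q/(2*pi*T) = 0.273 / (2*pi*0.0604) = 0.273 / 0.3795 = 0.7194.
s1 - s2 = 0.7194 * 2.2964 = 1.6519 m.

1.6519


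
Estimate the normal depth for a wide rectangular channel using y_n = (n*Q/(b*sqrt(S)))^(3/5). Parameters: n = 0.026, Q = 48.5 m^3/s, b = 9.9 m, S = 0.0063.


We use the wide-channel approximation y_n = (n*Q/(b*sqrt(S)))^(3/5).
sqrt(S) = sqrt(0.0063) = 0.079373.
Numerator: n*Q = 0.026 * 48.5 = 1.261.
Denominator: b*sqrt(S) = 9.9 * 0.079373 = 0.785793.
arg = 1.6048.
y_n = 1.6048^(3/5) = 1.3281 m.

1.3281


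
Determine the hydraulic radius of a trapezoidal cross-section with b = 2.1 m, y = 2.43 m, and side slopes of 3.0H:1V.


For a trapezoidal section with side slope z:
A = (b + z*y)*y = (2.1 + 3.0*2.43)*2.43 = 22.818 m^2.
P = b + 2*y*sqrt(1 + z^2) = 2.1 + 2*2.43*sqrt(1 + 3.0^2) = 17.469 m.
R = A/P = 22.818 / 17.469 = 1.3062 m.

1.3062


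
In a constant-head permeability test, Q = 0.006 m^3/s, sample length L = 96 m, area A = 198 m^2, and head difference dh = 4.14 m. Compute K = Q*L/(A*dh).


From K = Q*L / (A*dh):
Numerator: Q*L = 0.006 * 96 = 0.576.
Denominator: A*dh = 198 * 4.14 = 819.72.
K = 0.576 / 819.72 = 0.000703 m/s.

0.000703


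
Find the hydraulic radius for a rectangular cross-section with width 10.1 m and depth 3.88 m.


For a rectangular section:
Flow area A = b * y = 10.1 * 3.88 = 39.19 m^2.
Wetted perimeter P = b + 2y = 10.1 + 2*3.88 = 17.86 m.
Hydraulic radius R = A/P = 39.19 / 17.86 = 2.1942 m.

2.1942


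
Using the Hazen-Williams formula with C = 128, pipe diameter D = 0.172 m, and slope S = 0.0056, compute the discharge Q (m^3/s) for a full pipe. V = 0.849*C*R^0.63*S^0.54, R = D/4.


For a full circular pipe, R = D/4 = 0.172/4 = 0.043 m.
V = 0.849 * 128 * 0.043^0.63 * 0.0056^0.54
  = 0.849 * 128 * 0.137748 * 0.060817
  = 0.9104 m/s.
Pipe area A = pi*D^2/4 = pi*0.172^2/4 = 0.0232 m^2.
Q = A * V = 0.0232 * 0.9104 = 0.0212 m^3/s.

0.0212


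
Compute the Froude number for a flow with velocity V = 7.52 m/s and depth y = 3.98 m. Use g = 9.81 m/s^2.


The Froude number is defined as Fr = V / sqrt(g*y).
g*y = 9.81 * 3.98 = 39.0438.
sqrt(g*y) = sqrt(39.0438) = 6.2485.
Fr = 7.52 / 6.2485 = 1.2035.

1.2035


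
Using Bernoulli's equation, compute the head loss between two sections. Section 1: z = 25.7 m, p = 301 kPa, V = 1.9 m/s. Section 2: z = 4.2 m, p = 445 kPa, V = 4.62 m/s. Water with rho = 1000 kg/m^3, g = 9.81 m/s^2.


Total head at each section: H = z + p/(rho*g) + V^2/(2g).
H1 = 25.7 + 301*1000/(1000*9.81) + 1.9^2/(2*9.81)
   = 25.7 + 30.683 + 0.184
   = 56.567 m.
H2 = 4.2 + 445*1000/(1000*9.81) + 4.62^2/(2*9.81)
   = 4.2 + 45.362 + 1.0879
   = 50.65 m.
h_L = H1 - H2 = 56.567 - 50.65 = 5.917 m.

5.917


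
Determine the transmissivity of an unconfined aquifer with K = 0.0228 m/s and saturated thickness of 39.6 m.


Transmissivity is defined as T = K * h.
T = 0.0228 * 39.6
  = 0.9029 m^2/s.

0.9029


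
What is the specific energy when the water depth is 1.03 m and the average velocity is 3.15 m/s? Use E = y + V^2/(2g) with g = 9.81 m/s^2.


Specific energy E = y + V^2/(2g).
Velocity head = V^2/(2g) = 3.15^2 / (2*9.81) = 9.9225 / 19.62 = 0.5057 m.
E = 1.03 + 0.5057 = 1.5357 m.

1.5357


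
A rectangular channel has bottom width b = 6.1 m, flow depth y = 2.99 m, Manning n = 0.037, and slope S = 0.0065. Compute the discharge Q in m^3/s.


For a rectangular channel, the cross-sectional area A = b * y = 6.1 * 2.99 = 18.24 m^2.
The wetted perimeter P = b + 2y = 6.1 + 2*2.99 = 12.08 m.
Hydraulic radius R = A/P = 18.24/12.08 = 1.5099 m.
Velocity V = (1/n)*R^(2/3)*S^(1/2) = (1/0.037)*1.5099^(2/3)*0.0065^(1/2) = 2.8678 m/s.
Discharge Q = A * V = 18.24 * 2.8678 = 52.305 m^3/s.

52.305


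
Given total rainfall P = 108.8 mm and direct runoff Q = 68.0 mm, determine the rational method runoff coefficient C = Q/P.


The runoff coefficient C = runoff depth / rainfall depth.
C = 68.0 / 108.8
  = 0.625.

0.625


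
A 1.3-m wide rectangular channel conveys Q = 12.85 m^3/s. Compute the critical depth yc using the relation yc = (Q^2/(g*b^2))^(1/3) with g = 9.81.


Using yc = (Q^2 / (g * b^2))^(1/3):
Q^2 = 12.85^2 = 165.12.
g * b^2 = 9.81 * 1.3^2 = 9.81 * 1.69 = 16.58.
Q^2 / (g*b^2) = 165.12 / 16.58 = 9.959.
yc = 9.959^(1/3) = 2.1515 m.

2.1515


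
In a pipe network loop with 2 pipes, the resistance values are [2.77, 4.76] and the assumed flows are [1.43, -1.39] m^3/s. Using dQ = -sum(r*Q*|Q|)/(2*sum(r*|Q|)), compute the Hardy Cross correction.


Numerator terms (r*Q*|Q|): 2.77*1.43*|1.43| = 5.6644; 4.76*-1.39*|-1.39| = -9.1968.
Sum of numerator = -3.5324.
Denominator terms (r*|Q|): 2.77*|1.43| = 3.9611; 4.76*|-1.39| = 6.6164.
2 * sum of denominator = 2 * 10.5775 = 21.155.
dQ = --3.5324 / 21.155 = 0.167 m^3/s.

0.167


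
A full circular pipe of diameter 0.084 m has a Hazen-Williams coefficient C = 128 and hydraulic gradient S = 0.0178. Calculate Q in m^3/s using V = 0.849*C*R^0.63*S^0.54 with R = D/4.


For a full circular pipe, R = D/4 = 0.084/4 = 0.021 m.
V = 0.849 * 128 * 0.021^0.63 * 0.0178^0.54
  = 0.849 * 128 * 0.0877 * 0.11356
  = 1.0823 m/s.
Pipe area A = pi*D^2/4 = pi*0.084^2/4 = 0.0055 m^2.
Q = A * V = 0.0055 * 1.0823 = 0.006 m^3/s.

0.006


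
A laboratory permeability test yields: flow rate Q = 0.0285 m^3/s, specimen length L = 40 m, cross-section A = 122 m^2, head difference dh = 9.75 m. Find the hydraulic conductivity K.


From K = Q*L / (A*dh):
Numerator: Q*L = 0.0285 * 40 = 1.14.
Denominator: A*dh = 122 * 9.75 = 1189.5.
K = 1.14 / 1189.5 = 0.000958 m/s.

0.000958


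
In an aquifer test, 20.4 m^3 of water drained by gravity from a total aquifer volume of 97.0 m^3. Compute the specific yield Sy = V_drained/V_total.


Specific yield Sy = Volume drained / Total volume.
Sy = 20.4 / 97.0
   = 0.2103.

0.2103


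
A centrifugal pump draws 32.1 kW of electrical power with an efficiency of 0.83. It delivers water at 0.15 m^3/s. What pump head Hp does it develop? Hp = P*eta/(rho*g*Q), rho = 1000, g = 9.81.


Pump head formula: Hp = P * eta / (rho * g * Q).
Numerator: P * eta = 32.1 * 1000 * 0.83 = 26643.0 W.
Denominator: rho * g * Q = 1000 * 9.81 * 0.15 = 1471.5.
Hp = 26643.0 / 1471.5 = 18.11 m.

18.11


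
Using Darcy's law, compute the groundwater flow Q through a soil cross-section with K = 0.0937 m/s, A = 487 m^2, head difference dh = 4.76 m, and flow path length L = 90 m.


Darcy's law: Q = K * A * i, where i = dh/L.
Hydraulic gradient i = 4.76 / 90 = 0.052889.
Q = 0.0937 * 487 * 0.052889
  = 2.4134 m^3/s.

2.4134


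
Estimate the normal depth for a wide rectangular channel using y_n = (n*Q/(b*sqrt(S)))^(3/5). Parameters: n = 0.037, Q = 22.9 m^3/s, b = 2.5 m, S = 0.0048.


We use the wide-channel approximation y_n = (n*Q/(b*sqrt(S)))^(3/5).
sqrt(S) = sqrt(0.0048) = 0.069282.
Numerator: n*Q = 0.037 * 22.9 = 0.8473.
Denominator: b*sqrt(S) = 2.5 * 0.069282 = 0.173205.
arg = 4.8919.
y_n = 4.8919^(3/5) = 2.5923 m.

2.5923


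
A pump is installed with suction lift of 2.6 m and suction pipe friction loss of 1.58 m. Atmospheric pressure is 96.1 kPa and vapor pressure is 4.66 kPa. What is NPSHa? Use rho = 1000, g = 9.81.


NPSHa = p_atm/(rho*g) - z_s - hf_s - p_vap/(rho*g).
p_atm/(rho*g) = 96.1*1000 / (1000*9.81) = 9.796 m.
p_vap/(rho*g) = 4.66*1000 / (1000*9.81) = 0.475 m.
NPSHa = 9.796 - 2.6 - 1.58 - 0.475
      = 5.14 m.

5.14


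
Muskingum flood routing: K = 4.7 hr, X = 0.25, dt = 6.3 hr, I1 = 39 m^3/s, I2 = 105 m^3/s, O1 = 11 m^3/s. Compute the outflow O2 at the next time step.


Muskingum coefficients:
denom = 2*K*(1-X) + dt = 2*4.7*(1-0.25) + 6.3 = 13.35.
C0 = (dt - 2*K*X)/denom = (6.3 - 2*4.7*0.25)/13.35 = 0.2959.
C1 = (dt + 2*K*X)/denom = (6.3 + 2*4.7*0.25)/13.35 = 0.6479.
C2 = (2*K*(1-X) - dt)/denom = 0.0562.
O2 = C0*I2 + C1*I1 + C2*O1
   = 0.2959*105 + 0.6479*39 + 0.0562*11
   = 56.96 m^3/s.

56.96


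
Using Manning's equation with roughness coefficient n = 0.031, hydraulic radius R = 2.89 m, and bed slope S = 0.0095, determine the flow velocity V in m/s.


Manning's equation gives V = (1/n) * R^(2/3) * S^(1/2).
First, compute R^(2/3) = 2.89^(2/3) = 2.0289.
Next, S^(1/2) = 0.0095^(1/2) = 0.097468.
Then 1/n = 1/0.031 = 32.26.
V = 32.26 * 2.0289 * 0.097468 = 6.3792 m/s.

6.3792


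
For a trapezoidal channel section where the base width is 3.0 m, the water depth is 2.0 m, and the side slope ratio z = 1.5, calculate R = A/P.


For a trapezoidal section with side slope z:
A = (b + z*y)*y = (3.0 + 1.5*2.0)*2.0 = 12.0 m^2.
P = b + 2*y*sqrt(1 + z^2) = 3.0 + 2*2.0*sqrt(1 + 1.5^2) = 10.211 m.
R = A/P = 12.0 / 10.211 = 1.1752 m.

1.1752


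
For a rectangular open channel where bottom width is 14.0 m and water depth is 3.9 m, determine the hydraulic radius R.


For a rectangular section:
Flow area A = b * y = 14.0 * 3.9 = 54.6 m^2.
Wetted perimeter P = b + 2y = 14.0 + 2*3.9 = 21.8 m.
Hydraulic radius R = A/P = 54.6 / 21.8 = 2.5046 m.

2.5046


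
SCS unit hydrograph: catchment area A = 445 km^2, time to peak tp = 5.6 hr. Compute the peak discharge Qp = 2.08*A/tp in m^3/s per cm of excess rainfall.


SCS formula: Qp = 2.08 * A / tp.
Qp = 2.08 * 445 / 5.6
   = 925.6 / 5.6
   = 165.29 m^3/s per cm.

165.29


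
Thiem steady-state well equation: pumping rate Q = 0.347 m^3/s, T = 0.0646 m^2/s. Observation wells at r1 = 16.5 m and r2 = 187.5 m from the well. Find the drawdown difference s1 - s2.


Thiem equation: s1 - s2 = Q/(2*pi*T) * ln(r2/r1).
ln(r2/r1) = ln(187.5/16.5) = 2.4304.
Q/(2*pi*T) = 0.347 / (2*pi*0.0646) = 0.347 / 0.4059 = 0.8549.
s1 - s2 = 0.8549 * 2.4304 = 2.0778 m.

2.0778


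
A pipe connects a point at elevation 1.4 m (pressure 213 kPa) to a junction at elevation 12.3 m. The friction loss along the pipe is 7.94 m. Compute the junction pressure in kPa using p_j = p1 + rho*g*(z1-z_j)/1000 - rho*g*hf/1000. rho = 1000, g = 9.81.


Junction pressure: p_j = p1 + rho*g*(z1 - z_j)/1000 - rho*g*hf/1000.
Elevation term = 1000*9.81*(1.4 - 12.3)/1000 = -106.929 kPa.
Friction term = 1000*9.81*7.94/1000 = 77.891 kPa.
p_j = 213 + -106.929 - 77.891 = 28.18 kPa.

28.18


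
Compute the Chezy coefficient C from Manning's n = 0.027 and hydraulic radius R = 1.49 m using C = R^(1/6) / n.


The Chezy coefficient relates to Manning's n through C = R^(1/6) / n.
R^(1/6) = 1.49^(1/6) = 1.068721.
C = 1.068721 / 0.027 = 39.58 m^(1/2)/s.

39.58


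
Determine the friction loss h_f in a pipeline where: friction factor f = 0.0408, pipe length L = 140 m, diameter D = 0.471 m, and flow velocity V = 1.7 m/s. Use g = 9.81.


Darcy-Weisbach equation: h_f = f * (L/D) * V^2/(2g).
f * L/D = 0.0408 * 140/0.471 = 12.1274.
V^2/(2g) = 1.7^2 / (2*9.81) = 2.89 / 19.62 = 0.1473 m.
h_f = 12.1274 * 0.1473 = 1.786 m.

1.786


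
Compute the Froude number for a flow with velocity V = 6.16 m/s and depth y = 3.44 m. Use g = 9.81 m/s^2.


The Froude number is defined as Fr = V / sqrt(g*y).
g*y = 9.81 * 3.44 = 33.7464.
sqrt(g*y) = sqrt(33.7464) = 5.8092.
Fr = 6.16 / 5.8092 = 1.0604.

1.0604


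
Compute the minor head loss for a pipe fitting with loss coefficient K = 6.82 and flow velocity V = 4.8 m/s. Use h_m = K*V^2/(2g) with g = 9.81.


Minor loss formula: h_m = K * V^2/(2g).
V^2 = 4.8^2 = 23.04.
V^2/(2g) = 23.04 / 19.62 = 1.1743 m.
h_m = 6.82 * 1.1743 = 8.0088 m.

8.0088


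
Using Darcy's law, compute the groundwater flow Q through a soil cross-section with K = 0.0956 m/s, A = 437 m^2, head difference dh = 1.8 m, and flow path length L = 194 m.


Darcy's law: Q = K * A * i, where i = dh/L.
Hydraulic gradient i = 1.8 / 194 = 0.009278.
Q = 0.0956 * 437 * 0.009278
  = 0.3876 m^3/s.

0.3876


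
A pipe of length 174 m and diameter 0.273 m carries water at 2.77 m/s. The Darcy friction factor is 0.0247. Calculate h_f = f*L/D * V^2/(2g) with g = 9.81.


Darcy-Weisbach equation: h_f = f * (L/D) * V^2/(2g).
f * L/D = 0.0247 * 174/0.273 = 15.7429.
V^2/(2g) = 2.77^2 / (2*9.81) = 7.6729 / 19.62 = 0.3911 m.
h_f = 15.7429 * 0.3911 = 6.157 m.

6.157


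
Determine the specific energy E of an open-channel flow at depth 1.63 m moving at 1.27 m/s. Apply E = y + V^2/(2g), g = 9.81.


Specific energy E = y + V^2/(2g).
Velocity head = V^2/(2g) = 1.27^2 / (2*9.81) = 1.6129 / 19.62 = 0.0822 m.
E = 1.63 + 0.0822 = 1.7122 m.

1.7122


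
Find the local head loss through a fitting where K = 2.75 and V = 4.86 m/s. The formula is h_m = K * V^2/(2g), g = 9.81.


Minor loss formula: h_m = K * V^2/(2g).
V^2 = 4.86^2 = 23.6196.
V^2/(2g) = 23.6196 / 19.62 = 1.2039 m.
h_m = 2.75 * 1.2039 = 3.3106 m.

3.3106


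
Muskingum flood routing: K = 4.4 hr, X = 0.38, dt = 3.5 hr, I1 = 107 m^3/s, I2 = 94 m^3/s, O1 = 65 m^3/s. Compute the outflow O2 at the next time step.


Muskingum coefficients:
denom = 2*K*(1-X) + dt = 2*4.4*(1-0.38) + 3.5 = 8.956.
C0 = (dt - 2*K*X)/denom = (3.5 - 2*4.4*0.38)/8.956 = 0.0174.
C1 = (dt + 2*K*X)/denom = (3.5 + 2*4.4*0.38)/8.956 = 0.7642.
C2 = (2*K*(1-X) - dt)/denom = 0.2184.
O2 = C0*I2 + C1*I1 + C2*O1
   = 0.0174*94 + 0.7642*107 + 0.2184*65
   = 97.6 m^3/s.

97.6


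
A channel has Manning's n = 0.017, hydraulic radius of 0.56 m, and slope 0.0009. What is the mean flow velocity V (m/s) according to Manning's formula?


Manning's equation gives V = (1/n) * R^(2/3) * S^(1/2).
First, compute R^(2/3) = 0.56^(2/3) = 0.6794.
Next, S^(1/2) = 0.0009^(1/2) = 0.03.
Then 1/n = 1/0.017 = 58.82.
V = 58.82 * 0.6794 * 0.03 = 1.1989 m/s.

1.1989


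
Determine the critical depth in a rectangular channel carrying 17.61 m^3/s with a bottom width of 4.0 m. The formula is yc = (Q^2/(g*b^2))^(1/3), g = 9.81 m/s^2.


Using yc = (Q^2 / (g * b^2))^(1/3):
Q^2 = 17.61^2 = 310.11.
g * b^2 = 9.81 * 4.0^2 = 9.81 * 16.0 = 156.96.
Q^2 / (g*b^2) = 310.11 / 156.96 = 1.9757.
yc = 1.9757^(1/3) = 1.2548 m.

1.2548


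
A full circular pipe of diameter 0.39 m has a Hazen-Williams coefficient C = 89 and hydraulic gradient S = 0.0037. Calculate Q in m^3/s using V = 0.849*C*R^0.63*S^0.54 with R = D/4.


For a full circular pipe, R = D/4 = 0.39/4 = 0.0975 m.
V = 0.849 * 89 * 0.0975^0.63 * 0.0037^0.54
  = 0.849 * 89 * 0.230713 * 0.048622
  = 0.8476 m/s.
Pipe area A = pi*D^2/4 = pi*0.39^2/4 = 0.1195 m^2.
Q = A * V = 0.1195 * 0.8476 = 0.1013 m^3/s.

0.1013


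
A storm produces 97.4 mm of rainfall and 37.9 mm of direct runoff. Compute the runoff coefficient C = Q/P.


The runoff coefficient C = runoff depth / rainfall depth.
C = 37.9 / 97.4
  = 0.3891.

0.3891


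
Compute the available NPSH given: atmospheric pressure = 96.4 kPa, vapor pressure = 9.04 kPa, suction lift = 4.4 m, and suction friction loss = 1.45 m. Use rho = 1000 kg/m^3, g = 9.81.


NPSHa = p_atm/(rho*g) - z_s - hf_s - p_vap/(rho*g).
p_atm/(rho*g) = 96.4*1000 / (1000*9.81) = 9.827 m.
p_vap/(rho*g) = 9.04*1000 / (1000*9.81) = 0.922 m.
NPSHa = 9.827 - 4.4 - 1.45 - 0.922
      = 3.06 m.

3.06


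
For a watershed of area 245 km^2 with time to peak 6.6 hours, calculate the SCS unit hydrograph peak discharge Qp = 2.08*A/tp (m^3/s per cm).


SCS formula: Qp = 2.08 * A / tp.
Qp = 2.08 * 245 / 6.6
   = 509.6 / 6.6
   = 77.21 m^3/s per cm.

77.21


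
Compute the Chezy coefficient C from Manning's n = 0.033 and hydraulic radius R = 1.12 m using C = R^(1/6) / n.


The Chezy coefficient relates to Manning's n through C = R^(1/6) / n.
R^(1/6) = 1.12^(1/6) = 1.019068.
C = 1.019068 / 0.033 = 30.88 m^(1/2)/s.

30.88


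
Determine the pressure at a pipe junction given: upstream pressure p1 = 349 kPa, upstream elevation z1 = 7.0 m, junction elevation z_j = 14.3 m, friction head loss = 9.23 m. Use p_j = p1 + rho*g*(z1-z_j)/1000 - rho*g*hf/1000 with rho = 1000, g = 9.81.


Junction pressure: p_j = p1 + rho*g*(z1 - z_j)/1000 - rho*g*hf/1000.
Elevation term = 1000*9.81*(7.0 - 14.3)/1000 = -71.613 kPa.
Friction term = 1000*9.81*9.23/1000 = 90.546 kPa.
p_j = 349 + -71.613 - 90.546 = 186.84 kPa.

186.84


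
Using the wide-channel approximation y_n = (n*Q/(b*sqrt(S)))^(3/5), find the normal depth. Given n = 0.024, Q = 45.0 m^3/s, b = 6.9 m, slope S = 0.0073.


We use the wide-channel approximation y_n = (n*Q/(b*sqrt(S)))^(3/5).
sqrt(S) = sqrt(0.0073) = 0.08544.
Numerator: n*Q = 0.024 * 45.0 = 1.08.
Denominator: b*sqrt(S) = 6.9 * 0.08544 = 0.589536.
arg = 1.8319.
y_n = 1.8319^(3/5) = 1.438 m.

1.438


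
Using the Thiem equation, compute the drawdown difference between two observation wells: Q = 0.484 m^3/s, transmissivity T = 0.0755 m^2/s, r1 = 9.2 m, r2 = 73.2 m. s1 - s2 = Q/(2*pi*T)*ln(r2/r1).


Thiem equation: s1 - s2 = Q/(2*pi*T) * ln(r2/r1).
ln(r2/r1) = ln(73.2/9.2) = 2.074.
Q/(2*pi*T) = 0.484 / (2*pi*0.0755) = 0.484 / 0.4744 = 1.0203.
s1 - s2 = 1.0203 * 2.074 = 2.116 m.

2.116
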